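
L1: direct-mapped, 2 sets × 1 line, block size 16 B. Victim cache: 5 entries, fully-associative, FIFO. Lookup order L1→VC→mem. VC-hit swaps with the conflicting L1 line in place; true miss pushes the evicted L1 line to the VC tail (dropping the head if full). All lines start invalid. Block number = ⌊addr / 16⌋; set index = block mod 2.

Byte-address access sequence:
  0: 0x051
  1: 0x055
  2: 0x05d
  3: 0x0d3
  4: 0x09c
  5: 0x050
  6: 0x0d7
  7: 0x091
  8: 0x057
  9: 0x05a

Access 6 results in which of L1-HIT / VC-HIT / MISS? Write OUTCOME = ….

OUTCOME = VC-HIT

  [0] addr=0x51 blk=5 s=1: MISS | VC []
  [1] addr=0x55 blk=5 s=1: L1-HIT | VC []
  [2] addr=0x5d blk=5 s=1: L1-HIT | VC []
  [3] addr=0xd3 blk=13 s=1: MISS | VC [5]
  [4] addr=0x9c blk=9 s=1: MISS | VC [5, 13]
  [5] addr=0x50 blk=5 s=1: VC-HIT | VC [9, 13]
  [6] addr=0xd7 blk=13 s=1: VC-HIT | VC [9, 5]
  [7] addr=0x91 blk=9 s=1: VC-HIT | VC [13, 5]
  [8] addr=0x57 blk=5 s=1: VC-HIT | VC [13, 9]
  [9] addr=0x5a blk=5 s=1: L1-HIT | VC [13, 9]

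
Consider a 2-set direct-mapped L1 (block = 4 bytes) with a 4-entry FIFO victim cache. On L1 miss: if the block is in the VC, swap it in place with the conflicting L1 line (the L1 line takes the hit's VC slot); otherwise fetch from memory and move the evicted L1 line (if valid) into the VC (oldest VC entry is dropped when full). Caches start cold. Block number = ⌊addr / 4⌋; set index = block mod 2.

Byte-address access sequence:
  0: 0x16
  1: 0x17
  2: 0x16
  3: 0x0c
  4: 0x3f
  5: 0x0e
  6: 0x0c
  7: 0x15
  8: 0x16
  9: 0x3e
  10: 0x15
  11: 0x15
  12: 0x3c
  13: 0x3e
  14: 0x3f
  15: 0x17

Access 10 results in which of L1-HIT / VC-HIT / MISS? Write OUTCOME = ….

0: 0x16 (blk 5, set 1) → MISS  vc=[]
1: 0x17 (blk 5, set 1) → L1-HIT  vc=[]
2: 0x16 (blk 5, set 1) → L1-HIT  vc=[]
3: 0xc (blk 3, set 1) → MISS  vc=[5]
4: 0x3f (blk 15, set 1) → MISS  vc=[5, 3]
5: 0xe (blk 3, set 1) → VC-HIT  vc=[5, 15]
6: 0xc (blk 3, set 1) → L1-HIT  vc=[5, 15]
7: 0x15 (blk 5, set 1) → VC-HIT  vc=[3, 15]
8: 0x16 (blk 5, set 1) → L1-HIT  vc=[3, 15]
9: 0x3e (blk 15, set 1) → VC-HIT  vc=[3, 5]
10: 0x15 (blk 5, set 1) → VC-HIT  vc=[3, 15]
11: 0x15 (blk 5, set 1) → L1-HIT  vc=[3, 15]
12: 0x3c (blk 15, set 1) → VC-HIT  vc=[3, 5]
13: 0x3e (blk 15, set 1) → L1-HIT  vc=[3, 5]
14: 0x3f (blk 15, set 1) → L1-HIT  vc=[3, 5]
15: 0x17 (blk 5, set 1) → VC-HIT  vc=[3, 15]

OUTCOME = VC-HIT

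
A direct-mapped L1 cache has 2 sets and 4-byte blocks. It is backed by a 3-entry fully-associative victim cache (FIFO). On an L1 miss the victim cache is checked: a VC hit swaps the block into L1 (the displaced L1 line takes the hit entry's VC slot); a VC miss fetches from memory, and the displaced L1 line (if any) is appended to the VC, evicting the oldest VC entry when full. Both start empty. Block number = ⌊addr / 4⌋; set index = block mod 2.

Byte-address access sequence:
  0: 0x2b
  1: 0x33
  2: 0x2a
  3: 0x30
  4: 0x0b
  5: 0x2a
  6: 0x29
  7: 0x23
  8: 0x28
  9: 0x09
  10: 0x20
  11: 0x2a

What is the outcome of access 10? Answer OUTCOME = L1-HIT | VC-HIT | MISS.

  [0] addr=0x2b blk=10 s=0: MISS | VC []
  [1] addr=0x33 blk=12 s=0: MISS | VC [10]
  [2] addr=0x2a blk=10 s=0: VC-HIT | VC [12]
  [3] addr=0x30 blk=12 s=0: VC-HIT | VC [10]
  [4] addr=0xb blk=2 s=0: MISS | VC [10, 12]
  [5] addr=0x2a blk=10 s=0: VC-HIT | VC [2, 12]
  [6] addr=0x29 blk=10 s=0: L1-HIT | VC [2, 12]
  [7] addr=0x23 blk=8 s=0: MISS | VC [2, 12, 10]
  [8] addr=0x28 blk=10 s=0: VC-HIT | VC [2, 12, 8]
  [9] addr=0x9 blk=2 s=0: VC-HIT | VC [10, 12, 8]
  [10] addr=0x20 blk=8 s=0: VC-HIT | VC [10, 12, 2]
  [11] addr=0x2a blk=10 s=0: VC-HIT | VC [8, 12, 2]

OUTCOME = VC-HIT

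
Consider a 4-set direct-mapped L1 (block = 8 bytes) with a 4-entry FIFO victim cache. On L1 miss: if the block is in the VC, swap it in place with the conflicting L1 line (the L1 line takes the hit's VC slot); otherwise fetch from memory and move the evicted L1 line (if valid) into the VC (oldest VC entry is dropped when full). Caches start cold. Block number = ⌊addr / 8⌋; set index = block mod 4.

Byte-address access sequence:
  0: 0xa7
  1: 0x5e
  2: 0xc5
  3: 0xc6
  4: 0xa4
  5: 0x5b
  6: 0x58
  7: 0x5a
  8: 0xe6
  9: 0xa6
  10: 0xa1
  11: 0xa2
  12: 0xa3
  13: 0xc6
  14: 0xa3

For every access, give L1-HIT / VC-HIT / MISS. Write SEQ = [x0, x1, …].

SEQ = [MISS, MISS, MISS, L1-HIT, VC-HIT, L1-HIT, L1-HIT, L1-HIT, MISS, VC-HIT, L1-HIT, L1-HIT, L1-HIT, VC-HIT, VC-HIT]

0: 0xa7 (blk 20, set 0) → MISS  vc=[]
1: 0x5e (blk 11, set 3) → MISS  vc=[]
2: 0xc5 (blk 24, set 0) → MISS  vc=[20]
3: 0xc6 (blk 24, set 0) → L1-HIT  vc=[20]
4: 0xa4 (blk 20, set 0) → VC-HIT  vc=[24]
5: 0x5b (blk 11, set 3) → L1-HIT  vc=[24]
6: 0x58 (blk 11, set 3) → L1-HIT  vc=[24]
7: 0x5a (blk 11, set 3) → L1-HIT  vc=[24]
8: 0xe6 (blk 28, set 0) → MISS  vc=[24, 20]
9: 0xa6 (blk 20, set 0) → VC-HIT  vc=[24, 28]
10: 0xa1 (blk 20, set 0) → L1-HIT  vc=[24, 28]
11: 0xa2 (blk 20, set 0) → L1-HIT  vc=[24, 28]
12: 0xa3 (blk 20, set 0) → L1-HIT  vc=[24, 28]
13: 0xc6 (blk 24, set 0) → VC-HIT  vc=[20, 28]
14: 0xa3 (blk 20, set 0) → VC-HIT  vc=[24, 28]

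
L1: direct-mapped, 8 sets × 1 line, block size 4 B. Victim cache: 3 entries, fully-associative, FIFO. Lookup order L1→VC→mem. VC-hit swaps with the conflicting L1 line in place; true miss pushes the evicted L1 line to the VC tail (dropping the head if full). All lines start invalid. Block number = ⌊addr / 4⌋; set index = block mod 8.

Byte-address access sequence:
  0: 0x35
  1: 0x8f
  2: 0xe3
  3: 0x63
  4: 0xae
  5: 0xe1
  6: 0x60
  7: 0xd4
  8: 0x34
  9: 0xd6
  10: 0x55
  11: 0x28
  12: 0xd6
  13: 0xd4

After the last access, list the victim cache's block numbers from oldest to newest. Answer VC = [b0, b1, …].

  [0] addr=0x35 blk=13 s=5: MISS | VC []
  [1] addr=0x8f blk=35 s=3: MISS | VC []
  [2] addr=0xe3 blk=56 s=0: MISS | VC []
  [3] addr=0x63 blk=24 s=0: MISS | VC [56]
  [4] addr=0xae blk=43 s=3: MISS | VC [56, 35]
  [5] addr=0xe1 blk=56 s=0: VC-HIT | VC [24, 35]
  [6] addr=0x60 blk=24 s=0: VC-HIT | VC [56, 35]
  [7] addr=0xd4 blk=53 s=5: MISS | VC [56, 35, 13]
  [8] addr=0x34 blk=13 s=5: VC-HIT | VC [56, 35, 53]
  [9] addr=0xd6 blk=53 s=5: VC-HIT | VC [56, 35, 13]
  [10] addr=0x55 blk=21 s=5: MISS | VC [35, 13, 53]
  [11] addr=0x28 blk=10 s=2: MISS | VC [35, 13, 53]
  [12] addr=0xd6 blk=53 s=5: VC-HIT | VC [35, 13, 21]
  [13] addr=0xd4 blk=53 s=5: L1-HIT | VC [35, 13, 21]

VC = [35, 13, 21]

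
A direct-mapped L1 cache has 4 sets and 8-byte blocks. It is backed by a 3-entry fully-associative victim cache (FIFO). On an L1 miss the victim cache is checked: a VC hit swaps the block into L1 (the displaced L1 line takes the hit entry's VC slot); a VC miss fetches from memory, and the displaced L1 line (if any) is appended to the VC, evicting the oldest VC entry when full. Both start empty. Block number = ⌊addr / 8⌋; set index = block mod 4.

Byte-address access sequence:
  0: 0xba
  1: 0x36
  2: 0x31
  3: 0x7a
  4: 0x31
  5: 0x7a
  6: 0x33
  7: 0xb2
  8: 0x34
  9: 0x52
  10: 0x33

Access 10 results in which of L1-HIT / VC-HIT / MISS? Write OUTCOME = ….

OUTCOME = VC-HIT

0: 0xba (blk 23, set 3) → MISS  vc=[]
1: 0x36 (blk 6, set 2) → MISS  vc=[]
2: 0x31 (blk 6, set 2) → L1-HIT  vc=[]
3: 0x7a (blk 15, set 3) → MISS  vc=[23]
4: 0x31 (blk 6, set 2) → L1-HIT  vc=[23]
5: 0x7a (blk 15, set 3) → L1-HIT  vc=[23]
6: 0x33 (blk 6, set 2) → L1-HIT  vc=[23]
7: 0xb2 (blk 22, set 2) → MISS  vc=[23, 6]
8: 0x34 (blk 6, set 2) → VC-HIT  vc=[23, 22]
9: 0x52 (blk 10, set 2) → MISS  vc=[23, 22, 6]
10: 0x33 (blk 6, set 2) → VC-HIT  vc=[23, 22, 10]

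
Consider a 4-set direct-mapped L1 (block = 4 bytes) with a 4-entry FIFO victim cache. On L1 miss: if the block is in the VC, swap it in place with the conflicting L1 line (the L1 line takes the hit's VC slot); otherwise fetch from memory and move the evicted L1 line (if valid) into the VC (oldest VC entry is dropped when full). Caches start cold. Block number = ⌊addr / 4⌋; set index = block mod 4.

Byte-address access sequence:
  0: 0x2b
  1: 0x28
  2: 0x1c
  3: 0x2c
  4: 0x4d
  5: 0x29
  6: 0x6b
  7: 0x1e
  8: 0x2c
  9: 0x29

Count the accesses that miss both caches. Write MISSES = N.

MISSES = 5

#0 0x2b→b10/s2 MISS; vc=[]
#1 0x28→b10/s2 L1-HIT; vc=[]
#2 0x1c→b7/s3 MISS; vc=[]
#3 0x2c→b11/s3 MISS; vc=[7]
#4 0x4d→b19/s3 MISS; vc=[7,11]
#5 0x29→b10/s2 L1-HIT; vc=[7,11]
#6 0x6b→b26/s2 MISS; vc=[7,11,10]
#7 0x1e→b7/s3 VC-HIT; vc=[19,11,10]
#8 0x2c→b11/s3 VC-HIT; vc=[19,7,10]
#9 0x29→b10/s2 VC-HIT; vc=[19,7,26]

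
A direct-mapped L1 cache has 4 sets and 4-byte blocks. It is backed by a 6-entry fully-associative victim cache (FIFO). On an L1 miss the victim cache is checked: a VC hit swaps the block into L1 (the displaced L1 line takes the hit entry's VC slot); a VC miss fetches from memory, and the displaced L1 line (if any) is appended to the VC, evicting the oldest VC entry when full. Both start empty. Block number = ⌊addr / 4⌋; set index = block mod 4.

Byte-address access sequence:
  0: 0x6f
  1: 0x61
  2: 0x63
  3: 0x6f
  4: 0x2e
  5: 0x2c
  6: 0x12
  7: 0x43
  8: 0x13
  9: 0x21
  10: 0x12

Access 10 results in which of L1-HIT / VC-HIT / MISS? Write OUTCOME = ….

OUTCOME = VC-HIT

  [0] addr=0x6f blk=27 s=3: MISS | VC []
  [1] addr=0x61 blk=24 s=0: MISS | VC []
  [2] addr=0x63 blk=24 s=0: L1-HIT | VC []
  [3] addr=0x6f blk=27 s=3: L1-HIT | VC []
  [4] addr=0x2e blk=11 s=3: MISS | VC [27]
  [5] addr=0x2c blk=11 s=3: L1-HIT | VC [27]
  [6] addr=0x12 blk=4 s=0: MISS | VC [27, 24]
  [7] addr=0x43 blk=16 s=0: MISS | VC [27, 24, 4]
  [8] addr=0x13 blk=4 s=0: VC-HIT | VC [27, 24, 16]
  [9] addr=0x21 blk=8 s=0: MISS | VC [27, 24, 16, 4]
  [10] addr=0x12 blk=4 s=0: VC-HIT | VC [27, 24, 16, 8]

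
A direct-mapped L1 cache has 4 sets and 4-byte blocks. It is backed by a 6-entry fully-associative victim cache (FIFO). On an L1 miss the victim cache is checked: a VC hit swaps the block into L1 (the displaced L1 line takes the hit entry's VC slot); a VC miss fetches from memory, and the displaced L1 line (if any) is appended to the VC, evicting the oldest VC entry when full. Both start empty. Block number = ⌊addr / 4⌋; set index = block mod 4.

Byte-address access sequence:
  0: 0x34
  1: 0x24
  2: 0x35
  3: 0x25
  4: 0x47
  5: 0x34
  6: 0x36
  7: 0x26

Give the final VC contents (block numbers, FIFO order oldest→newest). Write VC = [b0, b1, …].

  [0] addr=0x34 blk=13 s=1: MISS | VC []
  [1] addr=0x24 blk=9 s=1: MISS | VC [13]
  [2] addr=0x35 blk=13 s=1: VC-HIT | VC [9]
  [3] addr=0x25 blk=9 s=1: VC-HIT | VC [13]
  [4] addr=0x47 blk=17 s=1: MISS | VC [13, 9]
  [5] addr=0x34 blk=13 s=1: VC-HIT | VC [17, 9]
  [6] addr=0x36 blk=13 s=1: L1-HIT | VC [17, 9]
  [7] addr=0x26 blk=9 s=1: VC-HIT | VC [17, 13]

VC = [17, 13]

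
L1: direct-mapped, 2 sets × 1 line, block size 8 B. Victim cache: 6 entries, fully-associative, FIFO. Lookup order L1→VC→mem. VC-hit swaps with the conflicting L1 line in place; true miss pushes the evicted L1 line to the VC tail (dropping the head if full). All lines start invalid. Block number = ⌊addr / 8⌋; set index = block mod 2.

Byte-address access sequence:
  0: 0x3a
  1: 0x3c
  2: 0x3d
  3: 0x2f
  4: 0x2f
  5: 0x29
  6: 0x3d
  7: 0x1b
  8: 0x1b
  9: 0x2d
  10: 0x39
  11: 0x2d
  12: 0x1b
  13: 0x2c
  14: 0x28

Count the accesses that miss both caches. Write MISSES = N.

#0 0x3a→b7/s1 MISS; vc=[]
#1 0x3c→b7/s1 L1-HIT; vc=[]
#2 0x3d→b7/s1 L1-HIT; vc=[]
#3 0x2f→b5/s1 MISS; vc=[7]
#4 0x2f→b5/s1 L1-HIT; vc=[7]
#5 0x29→b5/s1 L1-HIT; vc=[7]
#6 0x3d→b7/s1 VC-HIT; vc=[5]
#7 0x1b→b3/s1 MISS; vc=[5,7]
#8 0x1b→b3/s1 L1-HIT; vc=[5,7]
#9 0x2d→b5/s1 VC-HIT; vc=[3,7]
#10 0x39→b7/s1 VC-HIT; vc=[3,5]
#11 0x2d→b5/s1 VC-HIT; vc=[3,7]
#12 0x1b→b3/s1 VC-HIT; vc=[5,7]
#13 0x2c→b5/s1 VC-HIT; vc=[3,7]
#14 0x28→b5/s1 L1-HIT; vc=[3,7]

MISSES = 3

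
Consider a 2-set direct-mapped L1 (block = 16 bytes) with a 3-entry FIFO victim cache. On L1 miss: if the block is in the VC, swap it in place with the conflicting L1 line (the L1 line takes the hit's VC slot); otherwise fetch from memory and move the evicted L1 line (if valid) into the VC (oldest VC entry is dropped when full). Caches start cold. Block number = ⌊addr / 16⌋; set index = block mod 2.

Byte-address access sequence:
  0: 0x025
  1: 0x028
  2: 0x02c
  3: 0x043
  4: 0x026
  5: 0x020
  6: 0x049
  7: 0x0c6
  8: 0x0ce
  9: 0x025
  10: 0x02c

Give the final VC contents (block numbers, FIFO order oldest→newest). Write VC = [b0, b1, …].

#0 0x25→b2/s0 MISS; vc=[]
#1 0x28→b2/s0 L1-HIT; vc=[]
#2 0x2c→b2/s0 L1-HIT; vc=[]
#3 0x43→b4/s0 MISS; vc=[2]
#4 0x26→b2/s0 VC-HIT; vc=[4]
#5 0x20→b2/s0 L1-HIT; vc=[4]
#6 0x49→b4/s0 VC-HIT; vc=[2]
#7 0xc6→b12/s0 MISS; vc=[2,4]
#8 0xce→b12/s0 L1-HIT; vc=[2,4]
#9 0x25→b2/s0 VC-HIT; vc=[12,4]
#10 0x2c→b2/s0 L1-HIT; vc=[12,4]

VC = [12, 4]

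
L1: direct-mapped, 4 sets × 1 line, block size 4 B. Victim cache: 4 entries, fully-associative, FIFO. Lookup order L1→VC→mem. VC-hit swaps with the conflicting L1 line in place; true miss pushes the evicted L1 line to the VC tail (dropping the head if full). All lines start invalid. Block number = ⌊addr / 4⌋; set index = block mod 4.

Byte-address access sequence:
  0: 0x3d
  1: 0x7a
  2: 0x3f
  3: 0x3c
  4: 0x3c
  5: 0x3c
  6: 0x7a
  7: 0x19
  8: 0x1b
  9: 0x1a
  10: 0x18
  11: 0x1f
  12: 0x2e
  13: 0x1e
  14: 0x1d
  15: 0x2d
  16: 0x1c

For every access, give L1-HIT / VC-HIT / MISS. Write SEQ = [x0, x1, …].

  [0] addr=0x3d blk=15 s=3: MISS | VC []
  [1] addr=0x7a blk=30 s=2: MISS | VC []
  [2] addr=0x3f blk=15 s=3: L1-HIT | VC []
  [3] addr=0x3c blk=15 s=3: L1-HIT | VC []
  [4] addr=0x3c blk=15 s=3: L1-HIT | VC []
  [5] addr=0x3c blk=15 s=3: L1-HIT | VC []
  [6] addr=0x7a blk=30 s=2: L1-HIT | VC []
  [7] addr=0x19 blk=6 s=2: MISS | VC [30]
  [8] addr=0x1b blk=6 s=2: L1-HIT | VC [30]
  [9] addr=0x1a blk=6 s=2: L1-HIT | VC [30]
  [10] addr=0x18 blk=6 s=2: L1-HIT | VC [30]
  [11] addr=0x1f blk=7 s=3: MISS | VC [30, 15]
  [12] addr=0x2e blk=11 s=3: MISS | VC [30, 15, 7]
  [13] addr=0x1e blk=7 s=3: VC-HIT | VC [30, 15, 11]
  [14] addr=0x1d blk=7 s=3: L1-HIT | VC [30, 15, 11]
  [15] addr=0x2d blk=11 s=3: VC-HIT | VC [30, 15, 7]
  [16] addr=0x1c blk=7 s=3: VC-HIT | VC [30, 15, 11]

SEQ = [MISS, MISS, L1-HIT, L1-HIT, L1-HIT, L1-HIT, L1-HIT, MISS, L1-HIT, L1-HIT, L1-HIT, MISS, MISS, VC-HIT, L1-HIT, VC-HIT, VC-HIT]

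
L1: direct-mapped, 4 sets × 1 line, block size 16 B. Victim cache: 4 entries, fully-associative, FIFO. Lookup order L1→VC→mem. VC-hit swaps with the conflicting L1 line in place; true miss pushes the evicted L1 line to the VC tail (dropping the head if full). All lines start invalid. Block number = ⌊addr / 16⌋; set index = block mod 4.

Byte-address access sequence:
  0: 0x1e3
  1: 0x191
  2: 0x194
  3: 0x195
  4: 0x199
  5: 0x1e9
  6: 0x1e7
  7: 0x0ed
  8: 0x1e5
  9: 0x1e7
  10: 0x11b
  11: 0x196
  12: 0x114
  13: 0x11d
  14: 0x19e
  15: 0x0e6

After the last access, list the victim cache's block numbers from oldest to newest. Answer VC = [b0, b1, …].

#0 0x1e3→b30/s2 MISS; vc=[]
#1 0x191→b25/s1 MISS; vc=[]
#2 0x194→b25/s1 L1-HIT; vc=[]
#3 0x195→b25/s1 L1-HIT; vc=[]
#4 0x199→b25/s1 L1-HIT; vc=[]
#5 0x1e9→b30/s2 L1-HIT; vc=[]
#6 0x1e7→b30/s2 L1-HIT; vc=[]
#7 0xed→b14/s2 MISS; vc=[30]
#8 0x1e5→b30/s2 VC-HIT; vc=[14]
#9 0x1e7→b30/s2 L1-HIT; vc=[14]
#10 0x11b→b17/s1 MISS; vc=[14,25]
#11 0x196→b25/s1 VC-HIT; vc=[14,17]
#12 0x114→b17/s1 VC-HIT; vc=[14,25]
#13 0x11d→b17/s1 L1-HIT; vc=[14,25]
#14 0x19e→b25/s1 VC-HIT; vc=[14,17]
#15 0xe6→b14/s2 VC-HIT; vc=[30,17]

VC = [30, 17]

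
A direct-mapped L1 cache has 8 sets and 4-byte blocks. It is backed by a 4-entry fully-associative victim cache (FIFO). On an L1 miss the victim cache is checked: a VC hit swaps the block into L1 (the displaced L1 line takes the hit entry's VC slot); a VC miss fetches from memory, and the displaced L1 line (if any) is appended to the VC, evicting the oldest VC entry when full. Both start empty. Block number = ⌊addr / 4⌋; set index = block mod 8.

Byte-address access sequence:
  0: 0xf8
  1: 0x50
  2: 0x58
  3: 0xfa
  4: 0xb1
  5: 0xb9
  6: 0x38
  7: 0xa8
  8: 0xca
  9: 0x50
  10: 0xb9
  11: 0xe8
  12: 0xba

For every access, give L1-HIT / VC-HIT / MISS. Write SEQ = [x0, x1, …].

SEQ = [MISS, MISS, MISS, VC-HIT, MISS, MISS, MISS, MISS, MISS, VC-HIT, VC-HIT, MISS, L1-HIT]

  [0] addr=0xf8 blk=62 s=6: MISS | VC []
  [1] addr=0x50 blk=20 s=4: MISS | VC []
  [2] addr=0x58 blk=22 s=6: MISS | VC [62]
  [3] addr=0xfa blk=62 s=6: VC-HIT | VC [22]
  [4] addr=0xb1 blk=44 s=4: MISS | VC [22, 20]
  [5] addr=0xb9 blk=46 s=6: MISS | VC [22, 20, 62]
  [6] addr=0x38 blk=14 s=6: MISS | VC [22, 20, 62, 46]
  [7] addr=0xa8 blk=42 s=2: MISS | VC [22, 20, 62, 46]
  [8] addr=0xca blk=50 s=2: MISS | VC [20, 62, 46, 42]
  [9] addr=0x50 blk=20 s=4: VC-HIT | VC [44, 62, 46, 42]
  [10] addr=0xb9 blk=46 s=6: VC-HIT | VC [44, 62, 14, 42]
  [11] addr=0xe8 blk=58 s=2: MISS | VC [62, 14, 42, 50]
  [12] addr=0xba blk=46 s=6: L1-HIT | VC [62, 14, 42, 50]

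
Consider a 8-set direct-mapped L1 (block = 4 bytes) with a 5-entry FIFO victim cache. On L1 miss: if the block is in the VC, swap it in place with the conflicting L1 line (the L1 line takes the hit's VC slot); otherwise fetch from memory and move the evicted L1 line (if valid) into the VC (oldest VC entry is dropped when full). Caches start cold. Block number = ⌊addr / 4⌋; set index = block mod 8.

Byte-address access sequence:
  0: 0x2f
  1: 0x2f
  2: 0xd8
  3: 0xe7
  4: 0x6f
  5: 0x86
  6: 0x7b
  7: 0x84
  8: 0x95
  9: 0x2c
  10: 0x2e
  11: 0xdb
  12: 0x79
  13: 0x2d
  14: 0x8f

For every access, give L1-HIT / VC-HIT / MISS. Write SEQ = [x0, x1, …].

  [0] addr=0x2f blk=11 s=3: MISS | VC []
  [1] addr=0x2f blk=11 s=3: L1-HIT | VC []
  [2] addr=0xd8 blk=54 s=6: MISS | VC []
  [3] addr=0xe7 blk=57 s=1: MISS | VC []
  [4] addr=0x6f blk=27 s=3: MISS | VC [11]
  [5] addr=0x86 blk=33 s=1: MISS | VC [11, 57]
  [6] addr=0x7b blk=30 s=6: MISS | VC [11, 57, 54]
  [7] addr=0x84 blk=33 s=1: L1-HIT | VC [11, 57, 54]
  [8] addr=0x95 blk=37 s=5: MISS | VC [11, 57, 54]
  [9] addr=0x2c blk=11 s=3: VC-HIT | VC [27, 57, 54]
  [10] addr=0x2e blk=11 s=3: L1-HIT | VC [27, 57, 54]
  [11] addr=0xdb blk=54 s=6: VC-HIT | VC [27, 57, 30]
  [12] addr=0x79 blk=30 s=6: VC-HIT | VC [27, 57, 54]
  [13] addr=0x2d blk=11 s=3: L1-HIT | VC [27, 57, 54]
  [14] addr=0x8f blk=35 s=3: MISS | VC [27, 57, 54, 11]

SEQ = [MISS, L1-HIT, MISS, MISS, MISS, MISS, MISS, L1-HIT, MISS, VC-HIT, L1-HIT, VC-HIT, VC-HIT, L1-HIT, MISS]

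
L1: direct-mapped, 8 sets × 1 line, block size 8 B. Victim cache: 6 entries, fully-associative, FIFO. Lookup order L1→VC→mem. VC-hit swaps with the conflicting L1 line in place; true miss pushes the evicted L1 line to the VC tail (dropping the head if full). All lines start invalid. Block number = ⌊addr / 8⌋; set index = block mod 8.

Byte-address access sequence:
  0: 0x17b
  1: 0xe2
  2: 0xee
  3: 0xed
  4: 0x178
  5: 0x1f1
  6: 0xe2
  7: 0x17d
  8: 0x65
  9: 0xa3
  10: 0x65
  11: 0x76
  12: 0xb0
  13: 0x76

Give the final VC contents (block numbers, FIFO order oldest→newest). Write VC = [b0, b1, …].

0: 0x17b (blk 47, set 7) → MISS  vc=[]
1: 0xe2 (blk 28, set 4) → MISS  vc=[]
2: 0xee (blk 29, set 5) → MISS  vc=[]
3: 0xed (blk 29, set 5) → L1-HIT  vc=[]
4: 0x178 (blk 47, set 7) → L1-HIT  vc=[]
5: 0x1f1 (blk 62, set 6) → MISS  vc=[]
6: 0xe2 (blk 28, set 4) → L1-HIT  vc=[]
7: 0x17d (blk 47, set 7) → L1-HIT  vc=[]
8: 0x65 (blk 12, set 4) → MISS  vc=[28]
9: 0xa3 (blk 20, set 4) → MISS  vc=[28, 12]
10: 0x65 (blk 12, set 4) → VC-HIT  vc=[28, 20]
11: 0x76 (blk 14, set 6) → MISS  vc=[28, 20, 62]
12: 0xb0 (blk 22, set 6) → MISS  vc=[28, 20, 62, 14]
13: 0x76 (blk 14, set 6) → VC-HIT  vc=[28, 20, 62, 22]

VC = [28, 20, 62, 22]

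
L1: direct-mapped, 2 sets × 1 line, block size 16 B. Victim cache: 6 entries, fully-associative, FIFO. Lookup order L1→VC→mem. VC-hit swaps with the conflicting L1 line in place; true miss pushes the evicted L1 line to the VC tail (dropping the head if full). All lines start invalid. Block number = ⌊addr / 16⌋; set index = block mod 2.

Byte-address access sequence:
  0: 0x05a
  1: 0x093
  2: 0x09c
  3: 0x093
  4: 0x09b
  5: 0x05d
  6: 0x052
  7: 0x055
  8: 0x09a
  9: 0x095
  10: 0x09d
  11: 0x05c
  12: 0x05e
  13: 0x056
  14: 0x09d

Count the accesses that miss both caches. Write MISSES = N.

MISSES = 2

  [0] addr=0x5a blk=5 s=1: MISS | VC []
  [1] addr=0x93 blk=9 s=1: MISS | VC [5]
  [2] addr=0x9c blk=9 s=1: L1-HIT | VC [5]
  [3] addr=0x93 blk=9 s=1: L1-HIT | VC [5]
  [4] addr=0x9b blk=9 s=1: L1-HIT | VC [5]
  [5] addr=0x5d blk=5 s=1: VC-HIT | VC [9]
  [6] addr=0x52 blk=5 s=1: L1-HIT | VC [9]
  [7] addr=0x55 blk=5 s=1: L1-HIT | VC [9]
  [8] addr=0x9a blk=9 s=1: VC-HIT | VC [5]
  [9] addr=0x95 blk=9 s=1: L1-HIT | VC [5]
  [10] addr=0x9d blk=9 s=1: L1-HIT | VC [5]
  [11] addr=0x5c blk=5 s=1: VC-HIT | VC [9]
  [12] addr=0x5e blk=5 s=1: L1-HIT | VC [9]
  [13] addr=0x56 blk=5 s=1: L1-HIT | VC [9]
  [14] addr=0x9d blk=9 s=1: VC-HIT | VC [5]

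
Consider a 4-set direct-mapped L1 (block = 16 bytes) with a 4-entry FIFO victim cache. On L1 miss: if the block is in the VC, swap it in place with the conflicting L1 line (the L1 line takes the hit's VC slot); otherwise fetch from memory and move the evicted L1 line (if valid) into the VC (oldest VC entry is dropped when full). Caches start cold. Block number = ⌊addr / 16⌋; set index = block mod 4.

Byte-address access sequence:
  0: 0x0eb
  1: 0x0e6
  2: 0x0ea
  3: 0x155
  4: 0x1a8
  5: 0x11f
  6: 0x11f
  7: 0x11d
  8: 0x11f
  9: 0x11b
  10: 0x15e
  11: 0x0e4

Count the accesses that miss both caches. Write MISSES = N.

#0 0xeb→b14/s2 MISS; vc=[]
#1 0xe6→b14/s2 L1-HIT; vc=[]
#2 0xea→b14/s2 L1-HIT; vc=[]
#3 0x155→b21/s1 MISS; vc=[]
#4 0x1a8→b26/s2 MISS; vc=[14]
#5 0x11f→b17/s1 MISS; vc=[14,21]
#6 0x11f→b17/s1 L1-HIT; vc=[14,21]
#7 0x11d→b17/s1 L1-HIT; vc=[14,21]
#8 0x11f→b17/s1 L1-HIT; vc=[14,21]
#9 0x11b→b17/s1 L1-HIT; vc=[14,21]
#10 0x15e→b21/s1 VC-HIT; vc=[14,17]
#11 0xe4→b14/s2 VC-HIT; vc=[26,17]

MISSES = 4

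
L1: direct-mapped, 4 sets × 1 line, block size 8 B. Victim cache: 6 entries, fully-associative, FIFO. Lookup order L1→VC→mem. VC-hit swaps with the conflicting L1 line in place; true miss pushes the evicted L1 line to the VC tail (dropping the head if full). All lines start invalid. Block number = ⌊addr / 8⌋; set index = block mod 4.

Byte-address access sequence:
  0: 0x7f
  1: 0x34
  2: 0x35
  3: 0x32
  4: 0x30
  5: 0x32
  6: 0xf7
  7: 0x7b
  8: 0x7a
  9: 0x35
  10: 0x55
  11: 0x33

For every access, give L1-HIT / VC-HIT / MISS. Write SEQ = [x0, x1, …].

  [0] addr=0x7f blk=15 s=3: MISS | VC []
  [1] addr=0x34 blk=6 s=2: MISS | VC []
  [2] addr=0x35 blk=6 s=2: L1-HIT | VC []
  [3] addr=0x32 blk=6 s=2: L1-HIT | VC []
  [4] addr=0x30 blk=6 s=2: L1-HIT | VC []
  [5] addr=0x32 blk=6 s=2: L1-HIT | VC []
  [6] addr=0xf7 blk=30 s=2: MISS | VC [6]
  [7] addr=0x7b blk=15 s=3: L1-HIT | VC [6]
  [8] addr=0x7a blk=15 s=3: L1-HIT | VC [6]
  [9] addr=0x35 blk=6 s=2: VC-HIT | VC [30]
  [10] addr=0x55 blk=10 s=2: MISS | VC [30, 6]
  [11] addr=0x33 blk=6 s=2: VC-HIT | VC [30, 10]

SEQ = [MISS, MISS, L1-HIT, L1-HIT, L1-HIT, L1-HIT, MISS, L1-HIT, L1-HIT, VC-HIT, MISS, VC-HIT]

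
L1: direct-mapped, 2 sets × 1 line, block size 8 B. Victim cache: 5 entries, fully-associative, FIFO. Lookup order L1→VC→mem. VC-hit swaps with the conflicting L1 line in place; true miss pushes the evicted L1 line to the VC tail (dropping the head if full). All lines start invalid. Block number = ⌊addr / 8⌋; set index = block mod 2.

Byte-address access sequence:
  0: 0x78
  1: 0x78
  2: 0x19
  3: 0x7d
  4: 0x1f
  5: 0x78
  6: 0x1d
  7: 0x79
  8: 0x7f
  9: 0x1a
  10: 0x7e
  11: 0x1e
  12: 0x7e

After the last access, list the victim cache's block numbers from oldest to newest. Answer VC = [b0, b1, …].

VC = [3]

#0 0x78→b15/s1 MISS; vc=[]
#1 0x78→b15/s1 L1-HIT; vc=[]
#2 0x19→b3/s1 MISS; vc=[15]
#3 0x7d→b15/s1 VC-HIT; vc=[3]
#4 0x1f→b3/s1 VC-HIT; vc=[15]
#5 0x78→b15/s1 VC-HIT; vc=[3]
#6 0x1d→b3/s1 VC-HIT; vc=[15]
#7 0x79→b15/s1 VC-HIT; vc=[3]
#8 0x7f→b15/s1 L1-HIT; vc=[3]
#9 0x1a→b3/s1 VC-HIT; vc=[15]
#10 0x7e→b15/s1 VC-HIT; vc=[3]
#11 0x1e→b3/s1 VC-HIT; vc=[15]
#12 0x7e→b15/s1 VC-HIT; vc=[3]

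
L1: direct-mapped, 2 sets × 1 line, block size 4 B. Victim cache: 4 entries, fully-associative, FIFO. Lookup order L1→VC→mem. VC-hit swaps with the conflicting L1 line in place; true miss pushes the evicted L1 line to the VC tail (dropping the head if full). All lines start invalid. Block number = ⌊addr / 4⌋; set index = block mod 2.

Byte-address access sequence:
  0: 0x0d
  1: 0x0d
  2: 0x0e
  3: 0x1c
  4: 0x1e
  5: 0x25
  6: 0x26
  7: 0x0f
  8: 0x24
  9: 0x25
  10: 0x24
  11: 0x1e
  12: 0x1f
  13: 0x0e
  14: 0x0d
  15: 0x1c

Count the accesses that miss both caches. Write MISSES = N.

MISSES = 3

#0 0xd→b3/s1 MISS; vc=[]
#1 0xd→b3/s1 L1-HIT; vc=[]
#2 0xe→b3/s1 L1-HIT; vc=[]
#3 0x1c→b7/s1 MISS; vc=[3]
#4 0x1e→b7/s1 L1-HIT; vc=[3]
#5 0x25→b9/s1 MISS; vc=[3,7]
#6 0x26→b9/s1 L1-HIT; vc=[3,7]
#7 0xf→b3/s1 VC-HIT; vc=[9,7]
#8 0x24→b9/s1 VC-HIT; vc=[3,7]
#9 0x25→b9/s1 L1-HIT; vc=[3,7]
#10 0x24→b9/s1 L1-HIT; vc=[3,7]
#11 0x1e→b7/s1 VC-HIT; vc=[3,9]
#12 0x1f→b7/s1 L1-HIT; vc=[3,9]
#13 0xe→b3/s1 VC-HIT; vc=[7,9]
#14 0xd→b3/s1 L1-HIT; vc=[7,9]
#15 0x1c→b7/s1 VC-HIT; vc=[3,9]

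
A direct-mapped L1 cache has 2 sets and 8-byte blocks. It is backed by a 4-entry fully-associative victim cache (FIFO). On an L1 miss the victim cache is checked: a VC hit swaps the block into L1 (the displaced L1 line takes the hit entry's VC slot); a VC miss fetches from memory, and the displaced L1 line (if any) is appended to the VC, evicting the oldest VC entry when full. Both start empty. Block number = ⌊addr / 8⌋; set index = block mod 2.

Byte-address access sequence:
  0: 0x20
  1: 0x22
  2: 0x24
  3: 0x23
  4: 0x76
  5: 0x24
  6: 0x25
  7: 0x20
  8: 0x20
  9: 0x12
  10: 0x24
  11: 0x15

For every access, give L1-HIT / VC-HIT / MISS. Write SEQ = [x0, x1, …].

  [0] addr=0x20 blk=4 s=0: MISS | VC []
  [1] addr=0x22 blk=4 s=0: L1-HIT | VC []
  [2] addr=0x24 blk=4 s=0: L1-HIT | VC []
  [3] addr=0x23 blk=4 s=0: L1-HIT | VC []
  [4] addr=0x76 blk=14 s=0: MISS | VC [4]
  [5] addr=0x24 blk=4 s=0: VC-HIT | VC [14]
  [6] addr=0x25 blk=4 s=0: L1-HIT | VC [14]
  [7] addr=0x20 blk=4 s=0: L1-HIT | VC [14]
  [8] addr=0x20 blk=4 s=0: L1-HIT | VC [14]
  [9] addr=0x12 blk=2 s=0: MISS | VC [14, 4]
  [10] addr=0x24 blk=4 s=0: VC-HIT | VC [14, 2]
  [11] addr=0x15 blk=2 s=0: VC-HIT | VC [14, 4]

SEQ = [MISS, L1-HIT, L1-HIT, L1-HIT, MISS, VC-HIT, L1-HIT, L1-HIT, L1-HIT, MISS, VC-HIT, VC-HIT]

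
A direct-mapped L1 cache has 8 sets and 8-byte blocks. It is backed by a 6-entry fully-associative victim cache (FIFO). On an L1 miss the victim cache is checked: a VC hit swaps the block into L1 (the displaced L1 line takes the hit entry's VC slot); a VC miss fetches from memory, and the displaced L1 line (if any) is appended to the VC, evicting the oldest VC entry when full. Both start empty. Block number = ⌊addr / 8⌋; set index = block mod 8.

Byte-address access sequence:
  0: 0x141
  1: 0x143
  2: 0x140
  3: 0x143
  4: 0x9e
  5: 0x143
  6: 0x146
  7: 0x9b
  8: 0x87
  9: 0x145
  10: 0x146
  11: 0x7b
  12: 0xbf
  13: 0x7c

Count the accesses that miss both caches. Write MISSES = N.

MISSES = 5

  [0] addr=0x141 blk=40 s=0: MISS | VC []
  [1] addr=0x143 blk=40 s=0: L1-HIT | VC []
  [2] addr=0x140 blk=40 s=0: L1-HIT | VC []
  [3] addr=0x143 blk=40 s=0: L1-HIT | VC []
  [4] addr=0x9e blk=19 s=3: MISS | VC []
  [5] addr=0x143 blk=40 s=0: L1-HIT | VC []
  [6] addr=0x146 blk=40 s=0: L1-HIT | VC []
  [7] addr=0x9b blk=19 s=3: L1-HIT | VC []
  [8] addr=0x87 blk=16 s=0: MISS | VC [40]
  [9] addr=0x145 blk=40 s=0: VC-HIT | VC [16]
  [10] addr=0x146 blk=40 s=0: L1-HIT | VC [16]
  [11] addr=0x7b blk=15 s=7: MISS | VC [16]
  [12] addr=0xbf blk=23 s=7: MISS | VC [16, 15]
  [13] addr=0x7c blk=15 s=7: VC-HIT | VC [16, 23]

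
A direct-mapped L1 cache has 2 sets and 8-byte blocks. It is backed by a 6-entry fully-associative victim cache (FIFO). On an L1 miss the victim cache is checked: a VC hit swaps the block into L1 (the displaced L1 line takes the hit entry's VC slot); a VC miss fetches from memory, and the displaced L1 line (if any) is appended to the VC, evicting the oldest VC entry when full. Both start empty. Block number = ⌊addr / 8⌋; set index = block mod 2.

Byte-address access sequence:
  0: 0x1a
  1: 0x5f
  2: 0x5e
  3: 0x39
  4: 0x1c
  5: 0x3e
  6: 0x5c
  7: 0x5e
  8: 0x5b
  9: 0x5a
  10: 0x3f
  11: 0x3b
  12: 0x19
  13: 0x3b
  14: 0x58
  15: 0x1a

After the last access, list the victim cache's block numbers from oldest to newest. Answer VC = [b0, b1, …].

VC = [11, 7]

#0 0x1a→b3/s1 MISS; vc=[]
#1 0x5f→b11/s1 MISS; vc=[3]
#2 0x5e→b11/s1 L1-HIT; vc=[3]
#3 0x39→b7/s1 MISS; vc=[3,11]
#4 0x1c→b3/s1 VC-HIT; vc=[7,11]
#5 0x3e→b7/s1 VC-HIT; vc=[3,11]
#6 0x5c→b11/s1 VC-HIT; vc=[3,7]
#7 0x5e→b11/s1 L1-HIT; vc=[3,7]
#8 0x5b→b11/s1 L1-HIT; vc=[3,7]
#9 0x5a→b11/s1 L1-HIT; vc=[3,7]
#10 0x3f→b7/s1 VC-HIT; vc=[3,11]
#11 0x3b→b7/s1 L1-HIT; vc=[3,11]
#12 0x19→b3/s1 VC-HIT; vc=[7,11]
#13 0x3b→b7/s1 VC-HIT; vc=[3,11]
#14 0x58→b11/s1 VC-HIT; vc=[3,7]
#15 0x1a→b3/s1 VC-HIT; vc=[11,7]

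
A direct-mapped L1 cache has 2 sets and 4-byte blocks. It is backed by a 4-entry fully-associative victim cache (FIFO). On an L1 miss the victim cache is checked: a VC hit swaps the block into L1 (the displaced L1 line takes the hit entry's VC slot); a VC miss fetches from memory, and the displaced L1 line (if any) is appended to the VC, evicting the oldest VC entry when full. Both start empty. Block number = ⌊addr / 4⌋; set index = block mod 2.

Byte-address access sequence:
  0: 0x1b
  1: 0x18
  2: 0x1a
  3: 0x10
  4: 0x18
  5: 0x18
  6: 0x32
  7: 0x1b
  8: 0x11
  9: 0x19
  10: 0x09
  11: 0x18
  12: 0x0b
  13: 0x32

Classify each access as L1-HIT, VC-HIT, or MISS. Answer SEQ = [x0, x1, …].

SEQ = [MISS, L1-HIT, L1-HIT, MISS, VC-HIT, L1-HIT, MISS, VC-HIT, VC-HIT, VC-HIT, MISS, VC-HIT, VC-HIT, VC-HIT]

0: 0x1b (blk 6, set 0) → MISS  vc=[]
1: 0x18 (blk 6, set 0) → L1-HIT  vc=[]
2: 0x1a (blk 6, set 0) → L1-HIT  vc=[]
3: 0x10 (blk 4, set 0) → MISS  vc=[6]
4: 0x18 (blk 6, set 0) → VC-HIT  vc=[4]
5: 0x18 (blk 6, set 0) → L1-HIT  vc=[4]
6: 0x32 (blk 12, set 0) → MISS  vc=[4, 6]
7: 0x1b (blk 6, set 0) → VC-HIT  vc=[4, 12]
8: 0x11 (blk 4, set 0) → VC-HIT  vc=[6, 12]
9: 0x19 (blk 6, set 0) → VC-HIT  vc=[4, 12]
10: 0x9 (blk 2, set 0) → MISS  vc=[4, 12, 6]
11: 0x18 (blk 6, set 0) → VC-HIT  vc=[4, 12, 2]
12: 0xb (blk 2, set 0) → VC-HIT  vc=[4, 12, 6]
13: 0x32 (blk 12, set 0) → VC-HIT  vc=[4, 2, 6]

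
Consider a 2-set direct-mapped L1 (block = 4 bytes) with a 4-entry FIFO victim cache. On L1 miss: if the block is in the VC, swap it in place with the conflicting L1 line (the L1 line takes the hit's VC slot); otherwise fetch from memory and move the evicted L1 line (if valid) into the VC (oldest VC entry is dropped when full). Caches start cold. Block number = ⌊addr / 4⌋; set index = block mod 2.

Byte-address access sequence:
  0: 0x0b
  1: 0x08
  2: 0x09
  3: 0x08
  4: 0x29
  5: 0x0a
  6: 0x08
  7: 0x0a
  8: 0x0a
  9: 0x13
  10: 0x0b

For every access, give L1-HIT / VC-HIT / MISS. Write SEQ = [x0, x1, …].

0: 0xb (blk 2, set 0) → MISS  vc=[]
1: 0x8 (blk 2, set 0) → L1-HIT  vc=[]
2: 0x9 (blk 2, set 0) → L1-HIT  vc=[]
3: 0x8 (blk 2, set 0) → L1-HIT  vc=[]
4: 0x29 (blk 10, set 0) → MISS  vc=[2]
5: 0xa (blk 2, set 0) → VC-HIT  vc=[10]
6: 0x8 (blk 2, set 0) → L1-HIT  vc=[10]
7: 0xa (blk 2, set 0) → L1-HIT  vc=[10]
8: 0xa (blk 2, set 0) → L1-HIT  vc=[10]
9: 0x13 (blk 4, set 0) → MISS  vc=[10, 2]
10: 0xb (blk 2, set 0) → VC-HIT  vc=[10, 4]

SEQ = [MISS, L1-HIT, L1-HIT, L1-HIT, MISS, VC-HIT, L1-HIT, L1-HIT, L1-HIT, MISS, VC-HIT]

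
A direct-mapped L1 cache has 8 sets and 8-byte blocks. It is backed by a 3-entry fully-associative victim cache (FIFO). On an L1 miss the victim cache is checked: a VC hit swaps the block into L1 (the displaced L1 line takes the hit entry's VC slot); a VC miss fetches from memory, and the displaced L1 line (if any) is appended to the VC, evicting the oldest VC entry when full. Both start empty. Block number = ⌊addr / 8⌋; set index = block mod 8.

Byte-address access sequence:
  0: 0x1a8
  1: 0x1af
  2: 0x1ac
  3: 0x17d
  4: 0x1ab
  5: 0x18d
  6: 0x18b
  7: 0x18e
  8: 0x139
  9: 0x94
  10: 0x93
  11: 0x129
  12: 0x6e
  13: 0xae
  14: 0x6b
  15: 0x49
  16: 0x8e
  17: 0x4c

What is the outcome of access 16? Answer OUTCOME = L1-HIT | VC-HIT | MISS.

#0 0x1a8→b53/s5 MISS; vc=[]
#1 0x1af→b53/s5 L1-HIT; vc=[]
#2 0x1ac→b53/s5 L1-HIT; vc=[]
#3 0x17d→b47/s7 MISS; vc=[]
#4 0x1ab→b53/s5 L1-HIT; vc=[]
#5 0x18d→b49/s1 MISS; vc=[]
#6 0x18b→b49/s1 L1-HIT; vc=[]
#7 0x18e→b49/s1 L1-HIT; vc=[]
#8 0x139→b39/s7 MISS; vc=[47]
#9 0x94→b18/s2 MISS; vc=[47]
#10 0x93→b18/s2 L1-HIT; vc=[47]
#11 0x129→b37/s5 MISS; vc=[47,53]
#12 0x6e→b13/s5 MISS; vc=[47,53,37]
#13 0xae→b21/s5 MISS; vc=[53,37,13]
#14 0x6b→b13/s5 VC-HIT; vc=[53,37,21]
#15 0x49→b9/s1 MISS; vc=[37,21,49]
#16 0x8e→b17/s1 MISS; vc=[21,49,9]
#17 0x4c→b9/s1 VC-HIT; vc=[21,49,17]

OUTCOME = MISS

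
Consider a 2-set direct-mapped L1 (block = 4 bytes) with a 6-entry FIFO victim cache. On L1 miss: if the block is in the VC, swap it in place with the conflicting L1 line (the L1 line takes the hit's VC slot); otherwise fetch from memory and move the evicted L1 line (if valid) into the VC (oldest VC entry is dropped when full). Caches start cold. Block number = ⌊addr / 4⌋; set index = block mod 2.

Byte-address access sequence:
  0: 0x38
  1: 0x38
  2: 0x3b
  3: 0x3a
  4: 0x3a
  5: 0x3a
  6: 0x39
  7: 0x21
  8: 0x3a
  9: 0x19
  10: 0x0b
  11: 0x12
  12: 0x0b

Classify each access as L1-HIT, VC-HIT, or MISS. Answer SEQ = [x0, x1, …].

  [0] addr=0x38 blk=14 s=0: MISS | VC []
  [1] addr=0x38 blk=14 s=0: L1-HIT | VC []
  [2] addr=0x3b blk=14 s=0: L1-HIT | VC []
  [3] addr=0x3a blk=14 s=0: L1-HIT | VC []
  [4] addr=0x3a blk=14 s=0: L1-HIT | VC []
  [5] addr=0x3a blk=14 s=0: L1-HIT | VC []
  [6] addr=0x39 blk=14 s=0: L1-HIT | VC []
  [7] addr=0x21 blk=8 s=0: MISS | VC [14]
  [8] addr=0x3a blk=14 s=0: VC-HIT | VC [8]
  [9] addr=0x19 blk=6 s=0: MISS | VC [8, 14]
  [10] addr=0xb blk=2 s=0: MISS | VC [8, 14, 6]
  [11] addr=0x12 blk=4 s=0: MISS | VC [8, 14, 6, 2]
  [12] addr=0xb blk=2 s=0: VC-HIT | VC [8, 14, 6, 4]

SEQ = [MISS, L1-HIT, L1-HIT, L1-HIT, L1-HIT, L1-HIT, L1-HIT, MISS, VC-HIT, MISS, MISS, MISS, VC-HIT]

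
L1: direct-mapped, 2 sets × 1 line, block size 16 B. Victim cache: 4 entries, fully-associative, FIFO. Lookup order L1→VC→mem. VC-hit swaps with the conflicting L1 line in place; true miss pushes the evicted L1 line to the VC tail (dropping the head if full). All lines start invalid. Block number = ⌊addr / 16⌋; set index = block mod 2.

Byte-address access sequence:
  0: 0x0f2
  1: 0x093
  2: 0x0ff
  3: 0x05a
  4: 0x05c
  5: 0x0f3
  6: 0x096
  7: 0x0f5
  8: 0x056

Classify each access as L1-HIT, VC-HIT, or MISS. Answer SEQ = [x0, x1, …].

SEQ = [MISS, MISS, VC-HIT, MISS, L1-HIT, VC-HIT, VC-HIT, VC-HIT, VC-HIT]

#0 0xf2→b15/s1 MISS; vc=[]
#1 0x93→b9/s1 MISS; vc=[15]
#2 0xff→b15/s1 VC-HIT; vc=[9]
#3 0x5a→b5/s1 MISS; vc=[9,15]
#4 0x5c→b5/s1 L1-HIT; vc=[9,15]
#5 0xf3→b15/s1 VC-HIT; vc=[9,5]
#6 0x96→b9/s1 VC-HIT; vc=[15,5]
#7 0xf5→b15/s1 VC-HIT; vc=[9,5]
#8 0x56→b5/s1 VC-HIT; vc=[9,15]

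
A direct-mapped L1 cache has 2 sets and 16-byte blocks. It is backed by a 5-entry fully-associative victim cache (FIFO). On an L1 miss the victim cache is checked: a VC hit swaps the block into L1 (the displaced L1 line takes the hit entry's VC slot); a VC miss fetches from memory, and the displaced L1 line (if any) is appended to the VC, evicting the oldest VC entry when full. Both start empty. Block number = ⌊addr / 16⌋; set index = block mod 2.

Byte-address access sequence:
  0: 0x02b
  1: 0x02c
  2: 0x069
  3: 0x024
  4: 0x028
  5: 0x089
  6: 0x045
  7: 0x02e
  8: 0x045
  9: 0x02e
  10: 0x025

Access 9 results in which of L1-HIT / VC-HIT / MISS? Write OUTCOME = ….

  [0] addr=0x2b blk=2 s=0: MISS | VC []
  [1] addr=0x2c blk=2 s=0: L1-HIT | VC []
  [2] addr=0x69 blk=6 s=0: MISS | VC [2]
  [3] addr=0x24 blk=2 s=0: VC-HIT | VC [6]
  [4] addr=0x28 blk=2 s=0: L1-HIT | VC [6]
  [5] addr=0x89 blk=8 s=0: MISS | VC [6, 2]
  [6] addr=0x45 blk=4 s=0: MISS | VC [6, 2, 8]
  [7] addr=0x2e blk=2 s=0: VC-HIT | VC [6, 4, 8]
  [8] addr=0x45 blk=4 s=0: VC-HIT | VC [6, 2, 8]
  [9] addr=0x2e blk=2 s=0: VC-HIT | VC [6, 4, 8]
  [10] addr=0x25 blk=2 s=0: L1-HIT | VC [6, 4, 8]

OUTCOME = VC-HIT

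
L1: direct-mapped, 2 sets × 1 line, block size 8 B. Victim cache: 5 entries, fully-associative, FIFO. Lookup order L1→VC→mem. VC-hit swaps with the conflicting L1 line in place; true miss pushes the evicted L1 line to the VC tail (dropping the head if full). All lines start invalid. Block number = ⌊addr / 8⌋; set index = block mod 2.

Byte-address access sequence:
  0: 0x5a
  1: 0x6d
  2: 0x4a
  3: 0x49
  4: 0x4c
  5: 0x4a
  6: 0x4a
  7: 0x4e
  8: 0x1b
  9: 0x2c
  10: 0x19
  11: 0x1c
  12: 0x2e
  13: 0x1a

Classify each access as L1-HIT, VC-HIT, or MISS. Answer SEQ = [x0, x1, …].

  [0] addr=0x5a blk=11 s=1: MISS | VC []
  [1] addr=0x6d blk=13 s=1: MISS | VC [11]
  [2] addr=0x4a blk=9 s=1: MISS | VC [11, 13]
  [3] addr=0x49 blk=9 s=1: L1-HIT | VC [11, 13]
  [4] addr=0x4c blk=9 s=1: L1-HIT | VC [11, 13]
  [5] addr=0x4a blk=9 s=1: L1-HIT | VC [11, 13]
  [6] addr=0x4a blk=9 s=1: L1-HIT | VC [11, 13]
  [7] addr=0x4e blk=9 s=1: L1-HIT | VC [11, 13]
  [8] addr=0x1b blk=3 s=1: MISS | VC [11, 13, 9]
  [9] addr=0x2c blk=5 s=1: MISS | VC [11, 13, 9, 3]
  [10] addr=0x19 blk=3 s=1: VC-HIT | VC [11, 13, 9, 5]
  [11] addr=0x1c blk=3 s=1: L1-HIT | VC [11, 13, 9, 5]
  [12] addr=0x2e blk=5 s=1: VC-HIT | VC [11, 13, 9, 3]
  [13] addr=0x1a blk=3 s=1: VC-HIT | VC [11, 13, 9, 5]

SEQ = [MISS, MISS, MISS, L1-HIT, L1-HIT, L1-HIT, L1-HIT, L1-HIT, MISS, MISS, VC-HIT, L1-HIT, VC-HIT, VC-HIT]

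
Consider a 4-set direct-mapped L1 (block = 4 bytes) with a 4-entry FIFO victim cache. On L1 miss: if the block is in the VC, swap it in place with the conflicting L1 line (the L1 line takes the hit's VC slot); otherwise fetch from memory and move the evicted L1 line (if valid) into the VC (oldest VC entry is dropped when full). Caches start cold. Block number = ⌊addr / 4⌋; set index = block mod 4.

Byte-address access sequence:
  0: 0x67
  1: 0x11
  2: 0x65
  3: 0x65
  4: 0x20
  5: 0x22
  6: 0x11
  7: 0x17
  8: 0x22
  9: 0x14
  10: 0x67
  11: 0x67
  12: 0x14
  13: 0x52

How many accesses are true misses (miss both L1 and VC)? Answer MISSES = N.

MISSES = 5

#0 0x67→b25/s1 MISS; vc=[]
#1 0x11→b4/s0 MISS; vc=[]
#2 0x65→b25/s1 L1-HIT; vc=[]
#3 0x65→b25/s1 L1-HIT; vc=[]
#4 0x20→b8/s0 MISS; vc=[4]
#5 0x22→b8/s0 L1-HIT; vc=[4]
#6 0x11→b4/s0 VC-HIT; vc=[8]
#7 0x17→b5/s1 MISS; vc=[8,25]
#8 0x22→b8/s0 VC-HIT; vc=[4,25]
#9 0x14→b5/s1 L1-HIT; vc=[4,25]
#10 0x67→b25/s1 VC-HIT; vc=[4,5]
#11 0x67→b25/s1 L1-HIT; vc=[4,5]
#12 0x14→b5/s1 VC-HIT; vc=[4,25]
#13 0x52→b20/s0 MISS; vc=[4,25,8]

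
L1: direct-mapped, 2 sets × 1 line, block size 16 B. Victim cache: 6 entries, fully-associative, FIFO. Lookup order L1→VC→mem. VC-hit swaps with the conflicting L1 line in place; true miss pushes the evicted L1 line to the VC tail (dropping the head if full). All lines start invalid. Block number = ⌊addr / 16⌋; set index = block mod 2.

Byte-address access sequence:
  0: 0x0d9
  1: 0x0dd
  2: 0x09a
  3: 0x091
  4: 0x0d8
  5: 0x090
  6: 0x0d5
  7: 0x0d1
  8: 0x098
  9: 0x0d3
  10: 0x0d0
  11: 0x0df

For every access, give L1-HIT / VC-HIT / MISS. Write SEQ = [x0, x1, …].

SEQ = [MISS, L1-HIT, MISS, L1-HIT, VC-HIT, VC-HIT, VC-HIT, L1-HIT, VC-HIT, VC-HIT, L1-HIT, L1-HIT]

  [0] addr=0xd9 blk=13 s=1: MISS | VC []
  [1] addr=0xdd blk=13 s=1: L1-HIT | VC []
  [2] addr=0x9a blk=9 s=1: MISS | VC [13]
  [3] addr=0x91 blk=9 s=1: L1-HIT | VC [13]
  [4] addr=0xd8 blk=13 s=1: VC-HIT | VC [9]
  [5] addr=0x90 blk=9 s=1: VC-HIT | VC [13]
  [6] addr=0xd5 blk=13 s=1: VC-HIT | VC [9]
  [7] addr=0xd1 blk=13 s=1: L1-HIT | VC [9]
  [8] addr=0x98 blk=9 s=1: VC-HIT | VC [13]
  [9] addr=0xd3 blk=13 s=1: VC-HIT | VC [9]
  [10] addr=0xd0 blk=13 s=1: L1-HIT | VC [9]
  [11] addr=0xdf blk=13 s=1: L1-HIT | VC [9]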